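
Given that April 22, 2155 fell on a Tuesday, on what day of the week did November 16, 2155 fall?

April 2155: 30 − 22 = 8 days remain.
Then May (31), June (30), July (31), August (31), September (30), October (31): 31 + 30 + 31 + 31 + 30 + 31 = 184 days.
November 1–16, 2155: 16 days.
Total: 8 + 184 + 16 = 208 days.
208 mod 7 = 5, so 5 days after Tuesday is Sunday.

Sunday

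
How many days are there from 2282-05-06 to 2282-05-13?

7

Within May 2282: 13 − 6 = 7 days.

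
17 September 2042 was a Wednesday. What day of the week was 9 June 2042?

Count forward from the earlier date (June 9, 2042) to the later (September 17, 2042):
June 2042: 30 − 9 = 21 days remain.
Then July (31), August (31): 31 + 31 = 62 days.
September 1–17, 2042: 17 days.
Total: 21 + 62 + 17 = 100 days.
100 mod 7 = 2, so 2 days before Wednesday is Monday.

Monday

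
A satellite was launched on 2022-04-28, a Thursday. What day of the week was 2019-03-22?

Count forward from the earlier date (March 22, 2019) to the later (April 28, 2022):
Day-of-year of March 22, 2019: 81.
Day-of-year of April 28, 2022: 118.
2019 has 365 days, so 365 − 81 = 284 days remain in 2019.
Full years: 2020: 366; 2021: 365. Sum = 731.
Total: 284 + 731 + 118 = 1133 days.
1133 mod 7 = 6, so 6 days before Thursday is Friday.

Friday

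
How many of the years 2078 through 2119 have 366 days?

Years divisible by 4 in [2078, 2119]: 2080, 2084, 2088, 2092, 2096, 2100, 2104, 2108, 2112, 2116.
Of these, 2100 is divisible by 100 but not 400, so not leap.
Leap years: 10 − 1 = 9.

9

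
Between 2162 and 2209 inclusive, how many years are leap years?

11

Years divisible by 4 in [2162, 2209]: 2164, 2168, 2172, 2176, 2180, 2184, 2188, 2192, 2196, 2200, 2204, 2208.
Of these, 2200 is divisible by 100 but not 400, so not leap.
Leap years: 12 − 1 = 11.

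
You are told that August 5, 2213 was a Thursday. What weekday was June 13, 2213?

Sunday

Count forward from the earlier date (June 13, 2213) to the later (August 5, 2213):
June 2213: 30 − 13 = 17 days remain.
Then July (31): 31 days.
August 1–5, 2213: 5 days.
Total: 17 + 31 + 5 = 53 days.
53 mod 7 = 4, so 4 days before Thursday is Sunday.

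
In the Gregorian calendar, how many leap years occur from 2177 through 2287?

Years divisible by 4: 2180, 2184, …, 2284 — 27 in all.
Of these, 2200 is divisible by 100 but not 400, so not leap.
Leap years: 27 − 1 = 26.

26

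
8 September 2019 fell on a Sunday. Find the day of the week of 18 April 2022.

Monday

Day-of-year of September 8, 2019: 251.
Day-of-year of April 18, 2022: 108.
2019 has 365 days, so 365 − 251 = 114 days remain in 2019.
Full years: 2020: 366; 2021: 365. Sum = 731.
Total: 114 + 731 + 108 = 953 days.
953 mod 7 = 1, so 1 day after Sunday is Monday.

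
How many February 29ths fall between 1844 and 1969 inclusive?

31

Years divisible by 4: 1844, 1848, …, 1968 — 32 in all.
Of these, 1900 is divisible by 100 but not 400, so not leap.
Leap years: 32 − 1 = 31.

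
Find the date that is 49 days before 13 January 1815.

25 November 1814

Count 49 days before January 13, 1815:
November 1814: 30 − 25 = 5 days remain.
Then December (31): 31 days.
January 1–13, 1815: 13 days.
Total: 5 + 31 + 13 = 49 days.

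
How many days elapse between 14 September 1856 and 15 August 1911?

From September 14, 1856 to September 14, 1910: 54 years, of which 12 contain a Feb 29 — 42×365 + 12×366 = 19722 days.
(1900 is not a leap year (divisible by 100 but not 400).)
September 1910: 30 − 14 = 16 days remain.
Then 10 full months totalling 304 days.
August 1–15, 1911: 15 days.
Residual: 335 days.
Total: 20057 days.

20057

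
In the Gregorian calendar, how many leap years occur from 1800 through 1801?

0

Years divisible by 4 in [1800, 1801]: 1800.
Of these, 1800 is divisible by 100 but not 400, so not leap.
Leap years: 1 − 1 = 0.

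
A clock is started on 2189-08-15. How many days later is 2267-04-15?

Day-of-year of August 15, 2189: 227.
Day-of-year of April 15, 2267: 105.
2189 has 365 days, so 365 − 227 = 138 days remain in 2189.
Full years 2190–2266: 59 common + 18 leap = 59×365 + 18×366 = 28123 days.
Total: 138 + 28123 + 105 = 28366 days.

28366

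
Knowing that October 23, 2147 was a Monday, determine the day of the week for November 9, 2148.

Saturday

October 23, 2147 → October 23, 2148: 366 days (2148 is a leap year).
October 2148: 31 − 23 = 8 days remain.
November 1–9, 2148: 9 days.
Residual: 17 days.
Total: 383 days.
383 mod 7 = 5, so 5 days after Monday is Saturday.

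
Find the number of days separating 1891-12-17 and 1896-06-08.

1635

Day-of-year of December 17, 1891: 351.
Day-of-year of June 8, 1896: 160.
1891 has 365 days, so 365 − 351 = 14 days remain in 1891.
Full years: 1892: 366; 1893: 365; 1894: 365; 1895: 365. Sum = 1461.
Total: 14 + 1461 + 160 = 1635 days.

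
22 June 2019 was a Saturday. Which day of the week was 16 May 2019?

Thursday

Count forward from the earlier date (May 16, 2019) to the later (June 22, 2019):
May 2019: 31 − 16 = 15 days remain.
June 1–22, 2019: 22 days.
Total: 15 + 22 = 37 days.
37 mod 7 = 2, so 2 days before Saturday is Thursday.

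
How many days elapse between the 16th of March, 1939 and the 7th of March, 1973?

Day-of-year of March 16, 1939: 75.
Day-of-year of March 7, 1973: 66.
1939 has 365 days, so 365 − 75 = 290 days remain in 1939.
Full years 1940–1972: 24 common + 9 leap = 24×365 + 9×366 = 12054 days.
Total: 290 + 12054 + 66 = 12410 days.

12410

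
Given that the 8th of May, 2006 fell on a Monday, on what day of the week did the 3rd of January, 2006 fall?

Tuesday

Count forward from the earlier date (January 3, 2006) to the later (May 8, 2006):
January 2006: 31 − 3 = 28 days remain.
Then February 2006 (28), March (31), April (30): 28 + 31 + 30 = 89 days.
May 1–8, 2006: 8 days.
Total: 28 + 89 + 8 = 125 days.
125 mod 7 = 6, so 6 days before Monday is Tuesday.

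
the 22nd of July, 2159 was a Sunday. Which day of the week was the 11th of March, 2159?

Count forward from the earlier date (March 11, 2159) to the later (July 22, 2159):
March 2159: 31 − 11 = 20 days remain.
Then April (30), May (31), June (30): 30 + 31 + 30 = 91 days.
July 1–22, 2159: 22 days.
Total: 20 + 91 + 22 = 133 days.
133 is a multiple of 7, so the 11th of March, 2159 falls on the same weekday: Sunday.

Sunday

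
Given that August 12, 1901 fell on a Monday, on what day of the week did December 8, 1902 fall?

August 1901: 31 − 12 = 19 days remain.
Then 15 full months totalling 456 days.
December 1–8, 1902: 8 days.
Total: 19 + 456 + 8 = 483 days.
483 is a multiple of 7, so December 8, 1902 falls on the same weekday: Monday.

Monday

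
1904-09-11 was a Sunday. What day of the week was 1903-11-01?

Sunday

Count forward from the earlier date (November 1, 1903) to the later (September 11, 1904):
Day-of-year of November 1, 1903: 305.
Day-of-year of September 11, 1904: 255.
1903 has 365 days, so 365 − 305 = 60 days remain in 1903.
Total: 60 + 255 = 315 days.
315 is a multiple of 7, so 1903-11-01 falls on the same weekday: Sunday.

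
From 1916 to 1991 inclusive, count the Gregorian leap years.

19

Years divisible by 4: 1916, 1920, …, 1988 — 19 in all.
No century exceptions apply. Count: 19.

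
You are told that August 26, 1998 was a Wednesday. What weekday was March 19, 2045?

Sunday

From August 26, 1998 to August 26, 2044: 46 years, of which 12 contain a Feb 29 — 34×365 + 12×366 = 16802 days.
(2000 is a leap year (divisible by 400).)
August 2044: 31 − 26 = 5 days remain.
Then September (30), October (31), November (30), December (31), January (31), February 2045 (28): 30 + 31 + 30 + 31 + 31 + 28 = 181 days.
March 1–19, 2045: 19 days.
Residual: 205 days.
Total: 17007 days.
17007 mod 7 = 4, so 4 days after Wednesday is Sunday.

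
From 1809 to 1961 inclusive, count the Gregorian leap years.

37

Years divisible by 4: 1812, 1816, …, 1960 — 38 in all.
Of these, 1900 is divisible by 100 but not 400, so not leap.
Leap years: 38 − 1 = 37.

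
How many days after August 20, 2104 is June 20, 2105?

Day-of-year of August 20, 2104: 233.
Day-of-year of June 20, 2105: 171.
2104 has 366 days, so 366 − 233 = 133 days remain in 2104.
Total: 133 + 171 = 304 days.

304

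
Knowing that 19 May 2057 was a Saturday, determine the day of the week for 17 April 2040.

Count forward from the earlier date (April 17, 2040) to the later (May 19, 2057):
Day-of-year of April 17, 2040: 108.
Day-of-year of May 19, 2057: 139.
2040 has 366 days, so 366 − 108 = 258 days remain in 2040.
Full years 2041–2056: 12 common + 4 leap = 12×365 + 4×366 = 5844 days.
Total: 258 + 5844 + 139 = 6241 days.
6241 mod 7 = 4, so 4 days before Saturday is Tuesday.

Tuesday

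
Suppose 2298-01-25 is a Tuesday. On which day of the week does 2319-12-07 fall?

Day-of-year of January 25, 2298: 25.
Day-of-year of December 7, 2319: 341.
2298 has 365 days, so 365 − 25 = 340 days remain in 2298.
Full years 2299–2318: 16 common + 4 leap = 16×365 + 4×366 = 7304 days.
Total: 340 + 7304 + 341 = 7985 days.
7985 mod 7 = 5, so 5 days after Tuesday is Sunday.

Sunday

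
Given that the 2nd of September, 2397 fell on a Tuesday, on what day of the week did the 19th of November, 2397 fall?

Wednesday

September 2397: 30 − 2 = 28 days remain.
Then October (31): 31 days.
November 1–19, 2397: 19 days.
Total: 28 + 31 + 19 = 78 days.
78 mod 7 = 1, so 1 day after Tuesday is Wednesday.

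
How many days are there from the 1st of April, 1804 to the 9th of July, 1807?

1194

Day-of-year of April 1, 1804: 92.
Day-of-year of July 9, 1807: 190.
1804 has 366 days, so 366 − 92 = 274 days remain in 1804.
Full years: 1805: 365; 1806: 365. Sum = 730.
Total: 274 + 730 + 190 = 1194 days.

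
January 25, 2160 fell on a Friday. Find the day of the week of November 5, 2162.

Friday

January 25, 2160 → January 25, 2161: 366 days (2160 is a leap year).
January 25, 2161 → January 25, 2162: 365 days.
January 2162: 31 − 25 = 6 days remain.
Then 9 full months totalling 273 days.
November 1–5, 2162: 5 days.
Residual: 284 days.
Total: 1015 days.
1015 is a multiple of 7, so November 5, 2162 falls on the same weekday: Friday.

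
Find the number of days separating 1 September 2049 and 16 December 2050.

471

September 2049: 30 − 1 = 29 days remain.
Then 14 full months totalling 426 days.
December 1–16, 2050: 16 days.
Total: 29 + 426 + 16 = 471 days.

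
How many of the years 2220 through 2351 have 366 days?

32

Years divisible by 4: 2220, 2224, …, 2348 — 33 in all.
Of these, 2300 is divisible by 100 but not 400, so not leap.
Leap years: 33 − 1 = 32.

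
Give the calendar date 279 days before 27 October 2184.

22 January 2184

Count 279 days before October 27, 2184:
January 2184: 31 − 22 = 9 days remain.
Then February 2184 (29), March (31), April (30), May (31), June (30), July (31), August (31), September (30): 29 + 31 + 30 + 31 + 30 + 31 + 31 + 30 = 243 days.
October 1–27, 2184: 27 days.
Total: 9 + 243 + 27 = 279 days.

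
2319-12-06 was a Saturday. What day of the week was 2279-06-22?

Count forward from the earlier date (June 22, 2279) to the later (December 6, 2319):
Day-of-year of June 22, 2279: 173.
Day-of-year of December 6, 2319: 340.
2279 has 365 days, so 365 − 173 = 192 days remain in 2279.
Full years 2280–2318: 30 common + 9 leap = 30×365 + 9×366 = 14244 days.
Total: 192 + 14244 + 340 = 14776 days.
14776 mod 7 = 6, so 6 days before Saturday is Sunday.

Sunday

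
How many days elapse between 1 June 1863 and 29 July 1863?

June 1863: 30 − 1 = 29 days remain.
July 1–29, 1863: 29 days.
Total: 29 + 29 = 58 days.

58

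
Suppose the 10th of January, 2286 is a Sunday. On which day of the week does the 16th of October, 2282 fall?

Monday

Count forward from the earlier date (October 16, 2282) to the later (January 10, 2286):
October 16, 2282 → October 16, 2283: 365 days.
October 16, 2283 → October 16, 2284: 366 days (2284 is a leap year).
October 16, 2284 → October 16, 2285: 365 days.
October 2285: 31 − 16 = 15 days remain.
Then November (30), December (31): 30 + 31 = 61 days.
January 1–10, 2286: 10 days.
Residual: 86 days.
Total: 1182 days.
1182 mod 7 = 6, so 6 days before Sunday is Monday.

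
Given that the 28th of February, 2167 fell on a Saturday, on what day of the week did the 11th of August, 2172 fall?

February 28, 2167 → February 28, 2168: 365 days.
February 28, 2168 → February 28, 2169: 366 days (2168 is a leap year).
February 28, 2169 → February 28, 2170: 365 days.
February 28, 2170 → February 28, 2171: 365 days.
February 28, 2171 → February 28, 2172: 365 days.
February 2172: 29 − 28 = 1 day remains (2172 is a leap year, so February has 29 days).
Then March (31), April (30), May (31), June (30), July (31): 31 + 30 + 31 + 30 + 31 = 153 days.
August 1–11, 2172: 11 days.
Residual: 165 days.
Total: 1991 days.
1991 mod 7 = 3, so 3 days after Saturday is Tuesday.

Tuesday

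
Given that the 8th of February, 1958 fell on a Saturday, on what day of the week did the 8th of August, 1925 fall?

Count forward from the earlier date (August 8, 1925) to the later (February 8, 1958):
From August 8, 1925 to August 8, 1957: 32 years, of which 8 contain a Feb 29 — 24×365 + 8×366 = 11688 days.
August 1957: 31 − 8 = 23 days remain.
Then September (30), October (31), November (30), December (31), January (31): 30 + 31 + 30 + 31 + 31 = 153 days.
February 1–8, 1958: 8 days (1958 is not a leap year).
Residual: 184 days.
Total: 11872 days.
11872 is a multiple of 7, so the 8th of August, 1925 falls on the same weekday: Saturday.

Saturday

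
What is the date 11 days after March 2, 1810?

March 13, 1810

Count 11 days after March 2, 1810:
Within March 1810: 13 − 2 = 11 days.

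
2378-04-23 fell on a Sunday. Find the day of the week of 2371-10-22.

Count forward from the earlier date (October 22, 2371) to the later (April 23, 2378):
Day-of-year of October 22, 2371: 295.
Day-of-year of April 23, 2378: 113.
2371 has 365 days, so 365 − 295 = 70 days remain in 2371.
Full years: 2372: 366; 2373: 365; 2374: 365; 2375: 365; 2376: 366; 2377: 365. Sum = 2192.
Total: 70 + 2192 + 113 = 2375 days.
2375 mod 7 = 2, so 2 days before Sunday is Friday.

Friday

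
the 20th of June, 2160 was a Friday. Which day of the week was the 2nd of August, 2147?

Count forward from the earlier date (August 2, 2147) to the later (June 20, 2160):
Day-of-year of August 2, 2147: 214.
Day-of-year of June 20, 2160: 172.
2147 has 365 days, so 365 − 214 = 151 days remain in 2147.
Full years 2148–2159: 9 common + 3 leap = 9×365 + 3×366 = 4383 days.
Total: 151 + 4383 + 172 = 4706 days.
4706 mod 7 = 2, so 2 days before Friday is Wednesday.

Wednesday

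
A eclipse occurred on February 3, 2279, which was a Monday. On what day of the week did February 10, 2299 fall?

Day-of-year of February 3, 2279: 34.
Day-of-year of February 10, 2299: 41.
2279 has 365 days, so 365 − 34 = 331 days remain in 2279.
Full years 2280–2298: 14 common + 5 leap = 14×365 + 5×366 = 6940 days.
Total: 331 + 6940 + 41 = 7312 days.
7312 mod 7 = 4, so 4 days after Monday is Friday.

Friday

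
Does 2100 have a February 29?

2100 is not a leap year (divisible by 100 but not 400).

No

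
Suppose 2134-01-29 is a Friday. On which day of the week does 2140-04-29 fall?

Day-of-year of January 29, 2134: 29.
Day-of-year of April 29, 2140: 120.
2134 has 365 days, so 365 − 29 = 336 days remain in 2134.
Full years: 2135: 365; 2136: 366; 2137: 365; 2138: 365; 2139: 365. Sum = 1826.
Total: 336 + 1826 + 120 = 2282 days.
2282 is a multiple of 7, so 2140-04-29 falls on the same weekday: Friday.

Friday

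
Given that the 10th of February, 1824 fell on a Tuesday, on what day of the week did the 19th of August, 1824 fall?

Thursday

February 1824: 29 − 10 = 19 days remain (1824 is a leap year, so February has 29 days).
Then March (31), April (30), May (31), June (30), July (31): 31 + 30 + 31 + 30 + 31 = 153 days.
August 1–19, 1824: 19 days.
Total: 19 + 153 + 19 = 191 days.
191 mod 7 = 2, so 2 days after Tuesday is Thursday.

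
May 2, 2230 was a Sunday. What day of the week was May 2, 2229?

Count forward from the earlier date (May 2, 2229) to the later (May 2, 2230):
Day-of-year of May 2, 2229: 122.
Day-of-year of May 2, 2230: 122.
2229 has 365 days, so 365 − 122 = 243 days remain in 2229.
Total: 243 + 122 = 365 days.
365 mod 7 = 1, so 1 day before Sunday is Saturday.

Saturday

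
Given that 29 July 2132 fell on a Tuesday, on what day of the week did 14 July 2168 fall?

Thursday

Day-of-year of July 29, 2132: 211.
Day-of-year of July 14, 2168: 196.
2132 has 366 days, so 366 − 211 = 155 days remain in 2132.
Full years 2133–2167: 27 common + 8 leap = 27×365 + 8×366 = 12783 days.
Total: 155 + 12783 + 196 = 13134 days.
13134 mod 7 = 2, so 2 days after Tuesday is Thursday.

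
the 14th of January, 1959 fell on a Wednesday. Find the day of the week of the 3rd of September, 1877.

Monday

Count forward from the earlier date (September 3, 1877) to the later (January 14, 1959):
Day-of-year of September 3, 1877: 246.
Day-of-year of January 14, 1959: 14.
1877 has 365 days, so 365 − 246 = 119 days remain in 1877.
Full years 1878–1958: 62 common + 19 leap = 62×365 + 19×366 = 29584 days.
Total: 119 + 29584 + 14 = 29717 days.
29717 mod 7 = 2, so 2 days before Wednesday is Monday.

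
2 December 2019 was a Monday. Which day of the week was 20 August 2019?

Count forward from the earlier date (August 20, 2019) to the later (December 2, 2019):
August 2019: 31 − 20 = 11 days remain.
Then September (30), October (31), November (30): 30 + 31 + 30 = 91 days.
December 1–2, 2019: 2 days.
Total: 11 + 91 + 2 = 104 days.
104 mod 7 = 6, so 6 days before Monday is Tuesday.

Tuesday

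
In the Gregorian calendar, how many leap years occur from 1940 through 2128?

Years divisible by 4: 1940, 1944, …, 2128 — 48 in all.
Of these, 2100 is divisible by 100 but not 400, so not leap.
2000 is divisible by 400, so still leap.
Leap years: 48 − 1 = 47.

47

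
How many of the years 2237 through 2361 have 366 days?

30

Years divisible by 4: 2240, 2244, …, 2360 — 31 in all.
Of these, 2300 is divisible by 100 but not 400, so not leap.
Leap years: 31 − 1 = 30.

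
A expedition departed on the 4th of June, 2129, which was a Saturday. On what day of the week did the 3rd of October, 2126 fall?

Count forward from the earlier date (October 3, 2126) to the later (June 4, 2129):
October 3, 2126 → October 3, 2127: 365 days.
October 3, 2127 → October 3, 2128: 366 days (2128 is a leap year).
October 2128: 31 − 3 = 28 days remain.
Then November (30), December (31), January (31), February 2129 (28), March (31), April (30), May (31): 30 + 31 + 31 + 28 + 31 + 30 + 31 = 212 days.
June 1–4, 2129: 4 days.
Residual: 244 days.
Total: 975 days.
975 mod 7 = 2, so 2 days before Saturday is Thursday.

Thursday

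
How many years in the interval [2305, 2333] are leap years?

7

Years divisible by 4 in [2305, 2333]: 2308, 2312, 2316, 2320, 2324, 2328, 2332.
No century exceptions apply. Count: 7.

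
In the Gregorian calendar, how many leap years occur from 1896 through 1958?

15

Years divisible by 4: 1896, 1900, …, 1956 — 16 in all.
Of these, 1900 is divisible by 100 but not 400, so not leap.
Leap years: 16 − 1 = 15.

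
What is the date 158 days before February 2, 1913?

August 28, 1912

Count 158 days before February 2, 1913:
Day-of-year of August 28, 1912: 241.
Day-of-year of February 2, 1913: 33.
1912 has 366 days, so 366 − 241 = 125 days remain in 1912.
Total: 125 + 33 = 158 days.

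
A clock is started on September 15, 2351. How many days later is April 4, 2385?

Day-of-year of September 15, 2351: 258.
Day-of-year of April 4, 2385: 94.
2351 has 365 days, so 365 − 258 = 107 days remain in 2351.
Full years 2352–2384: 24 common + 9 leap = 24×365 + 9×366 = 12054 days.
Total: 107 + 12054 + 94 = 12255 days.

12255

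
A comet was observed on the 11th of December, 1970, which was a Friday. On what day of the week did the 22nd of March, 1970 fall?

Sunday

Count forward from the earlier date (March 22, 1970) to the later (December 11, 1970):
March 1970: 31 − 22 = 9 days remain.
Then April (30), May (31), June (30), July (31), August (31), September (30), October (31), November (30): 30 + 31 + 30 + 31 + 31 + 30 + 31 + 30 = 244 days.
December 1–11, 1970: 11 days.
Total: 9 + 244 + 11 = 264 days.
264 mod 7 = 5, so 5 days before Friday is Sunday.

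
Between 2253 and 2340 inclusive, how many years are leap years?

Years divisible by 4: 2256, 2260, …, 2340 — 22 in all.
Of these, 2300 is divisible by 100 but not 400, so not leap.
Leap years: 22 − 1 = 21.

21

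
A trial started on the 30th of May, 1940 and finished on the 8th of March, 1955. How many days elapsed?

5395

From May 30, 1940 to May 30, 1954: 14 years, of which 3 contain a Feb 29 — 11×365 + 3×366 = 5113 days.
May 1954: 31 − 30 = 1 day remains.
Then 9 full months totalling 273 days.
March 1–8, 1955: 8 days.
Residual: 282 days.
Total: 5395 days.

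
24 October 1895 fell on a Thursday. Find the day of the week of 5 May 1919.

Monday

Day-of-year of October 24, 1895: 297.
Day-of-year of May 5, 1919: 125.
1895 has 365 days, so 365 − 297 = 68 days remain in 1895.
Full years 1896–1918: 18 common + 5 leap = 18×365 + 5×366 = 8400 days.
Total: 68 + 8400 + 125 = 8593 days.
8593 mod 7 = 4, so 4 days after Thursday is Monday.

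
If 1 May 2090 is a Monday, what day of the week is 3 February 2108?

Friday

Day-of-year of May 1, 2090: 121.
Day-of-year of February 3, 2108: 34.
2090 has 365 days, so 365 − 121 = 244 days remain in 2090.
Full years 2091–2107: 14 common + 3 leap = 14×365 + 3×366 = 6208 days.
Total: 244 + 6208 + 34 = 6486 days.
6486 mod 7 = 4, so 4 days after Monday is Friday.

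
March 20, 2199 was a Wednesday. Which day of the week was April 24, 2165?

Count forward from the earlier date (April 24, 2165) to the later (March 20, 2199):
Day-of-year of April 24, 2165: 114.
Day-of-year of March 20, 2199: 79.
2165 has 365 days, so 365 − 114 = 251 days remain in 2165.
Full years 2166–2198: 25 common + 8 leap = 25×365 + 8×366 = 12053 days.
Total: 251 + 12053 + 79 = 12383 days.
12383 is a multiple of 7, so April 24, 2165 falls on the same weekday: Wednesday.

Wednesday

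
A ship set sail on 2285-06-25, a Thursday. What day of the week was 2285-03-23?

Monday

Count forward from the earlier date (March 23, 2285) to the later (June 25, 2285):
March 2285: 31 − 23 = 8 days remain.
Then April (30), May (31): 30 + 31 = 61 days.
June 1–25, 2285: 25 days.
Total: 8 + 61 + 25 = 94 days.
94 mod 7 = 3, so 3 days before Thursday is Monday.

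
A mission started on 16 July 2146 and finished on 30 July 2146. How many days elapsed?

14

Within July 2146: 30 − 16 = 14 days.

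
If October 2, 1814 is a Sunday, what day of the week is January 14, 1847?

Thursday

Day-of-year of October 2, 1814: 275.
Day-of-year of January 14, 1847: 14.
1814 has 365 days, so 365 − 275 = 90 days remain in 1814.
Full years 1815–1846: 24 common + 8 leap = 24×365 + 8×366 = 11688 days.
Total: 90 + 11688 + 14 = 11792 days.
11792 mod 7 = 4, so 4 days after Sunday is Thursday.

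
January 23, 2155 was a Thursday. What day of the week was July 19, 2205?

From January 23, 2155 to January 23, 2205: 50 years, of which 12 contain a Feb 29 — 38×365 + 12×366 = 18262 days.
(2200 is not a leap year (divisible by 100 but not 400).)
January 2205: 31 − 23 = 8 days remain.
Then February 2205 (28), March (31), April (30), May (31), June (30): 28 + 31 + 30 + 31 + 30 = 150 days.
July 1–19, 2205: 19 days.
Residual: 177 days.
Total: 18439 days.
18439 mod 7 = 1, so 1 day after Thursday is Friday.

Friday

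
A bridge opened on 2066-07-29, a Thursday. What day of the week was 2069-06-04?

Tuesday

Day-of-year of July 29, 2066: 210.
Day-of-year of June 4, 2069: 155.
2066 has 365 days, so 365 − 210 = 155 days remain in 2066.
Full years: 2067: 365; 2068: 366. Sum = 731.
Total: 155 + 731 + 155 = 1041 days.
1041 mod 7 = 5, so 5 days after Thursday is Tuesday.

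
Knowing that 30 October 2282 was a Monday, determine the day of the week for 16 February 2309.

From October 30, 2282 to October 30, 2308: 26 years, of which 6 contain a Feb 29 — 20×365 + 6×366 = 9496 days.
(2300 is not a leap year (divisible by 100 but not 400).)
October 2308: 31 − 30 = 1 day remains.
Then November (30), December (31), January (31): 30 + 31 + 31 = 92 days.
February 1–16, 2309: 16 days (2309 is not a leap year).
Residual: 109 days.
Total: 9605 days.
9605 mod 7 = 1, so 1 day after Monday is Tuesday.

Tuesday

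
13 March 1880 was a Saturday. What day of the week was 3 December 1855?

Monday

Count forward from the earlier date (December 3, 1855) to the later (March 13, 1880):
From December 3, 1855 to December 3, 1879: 24 years, of which 6 contain a Feb 29 — 18×365 + 6×366 = 8766 days.
December 1879: 31 − 3 = 28 days remain.
Then January (31), February 1880 (29): 31 + 29 = 60 days.
March 1–13, 1880: 13 days.
Residual: 101 days.
Total: 8867 days.
8867 mod 7 = 5, so 5 days before Saturday is Monday.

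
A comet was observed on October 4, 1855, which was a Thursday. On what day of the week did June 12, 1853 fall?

Sunday

Count forward from the earlier date (June 12, 1853) to the later (October 4, 1855):
Day-of-year of June 12, 1853: 163.
Day-of-year of October 4, 1855: 277.
1853 has 365 days, so 365 − 163 = 202 days remain in 1853.
Full years: 1854: 365. Sum = 365.
Total: 202 + 365 + 277 = 844 days.
844 mod 7 = 4, so 4 days before Thursday is Sunday.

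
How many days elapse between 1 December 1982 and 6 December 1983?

December 1, 1982 → December 1, 1983: 365 days.
Within December 1983: 6 − 1 = 5 days.
Total: 370 days.

370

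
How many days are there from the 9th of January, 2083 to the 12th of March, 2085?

Day-of-year of January 9, 2083: 9.
Day-of-year of March 12, 2085: 71.
2083 has 365 days, so 365 − 9 = 356 days remain in 2083.
Full years: 2084: 366. Sum = 366.
Total: 356 + 366 + 71 = 793 days.

793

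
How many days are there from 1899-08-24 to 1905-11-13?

2272

Day-of-year of August 24, 1899: 236.
Day-of-year of November 13, 1905: 317.
1899 has 365 days, so 365 − 236 = 129 days remain in 1899.
Full years: 1900: 365; 1901: 365; 1902: 365; 1903: 365; 1904: 366. Sum = 1826.
Total: 129 + 1826 + 317 = 2272 days.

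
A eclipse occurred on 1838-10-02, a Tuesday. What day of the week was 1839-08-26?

October 1838: 31 − 2 = 29 days remain.
Then 9 full months totalling 273 days.
August 1–26, 1839: 26 days.
Residual: 328 days.
Total: 328 days.
328 mod 7 = 6, so 6 days after Tuesday is Monday.

Monday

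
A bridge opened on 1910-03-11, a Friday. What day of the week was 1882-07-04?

Count forward from the earlier date (July 4, 1882) to the later (March 11, 1910):
From July 4, 1882 to July 4, 1909: 27 years, of which 6 contain a Feb 29 — 21×365 + 6×366 = 9861 days.
(1900 is not a leap year (divisible by 100 but not 400).)
July 1909: 31 − 4 = 27 days remain.
Then August (31), September (30), October (31), November (30), December (31), January (31), February 1910 (28): 31 + 30 + 31 + 30 + 31 + 31 + 28 = 212 days.
March 1–11, 1910: 11 days.
Residual: 250 days.
Total: 10111 days.
10111 mod 7 = 3, so 3 days before Friday is Tuesday.

Tuesday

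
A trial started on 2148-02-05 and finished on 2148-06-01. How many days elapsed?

117

February 2148: 29 − 5 = 24 days remain (2148 is a leap year, so February has 29 days).
Then March (31), April (30), May (31): 31 + 30 + 31 = 92 days.
June 1, 2148: 1 day.
Total: 24 + 92 + 1 = 117 days.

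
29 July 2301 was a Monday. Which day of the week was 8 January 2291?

Thursday

Count forward from the earlier date (January 8, 2291) to the later (July 29, 2301):
From January 8, 2291 to January 8, 2301: 10 years, of which 2 contain a Feb 29 — 8×365 + 2×366 = 3652 days.
(2300 is not a leap year (divisible by 100 but not 400).)
January 2301: 31 − 8 = 23 days remain.
Then February 2301 (28), March (31), April (30), May (31), June (30): 28 + 31 + 30 + 31 + 30 = 150 days.
July 1–29, 2301: 29 days.
Residual: 202 days.
Total: 3854 days.
3854 mod 7 = 4, so 4 days before Monday is Thursday.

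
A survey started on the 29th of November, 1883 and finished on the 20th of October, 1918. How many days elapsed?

Day-of-year of November 29, 1883: 333.
Day-of-year of October 20, 1918: 293.
1883 has 365 days, so 365 − 333 = 32 days remain in 1883.
Full years 1884–1917: 26 common + 8 leap = 26×365 + 8×366 = 12418 days.
Total: 32 + 12418 + 293 = 12743 days.

12743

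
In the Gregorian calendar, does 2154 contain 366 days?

2154 is not a leap year.

No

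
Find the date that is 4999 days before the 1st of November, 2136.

the 24th of February, 2123

Count 4999 days before November 1, 2136:
Day-of-year of February 24, 2123: 55.
Day-of-year of November 1, 2136: 306.
2123 has 365 days, so 365 − 55 = 310 days remain in 2123.
Full years 2124–2135: 9 common + 3 leap = 9×365 + 3×366 = 4383 days.
Total: 310 + 4383 + 306 = 4999 days.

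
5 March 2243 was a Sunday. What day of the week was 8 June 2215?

Thursday

Count forward from the earlier date (June 8, 2215) to the later (March 5, 2243):
Day-of-year of June 8, 2215: 159.
Day-of-year of March 5, 2243: 64.
2215 has 365 days, so 365 − 159 = 206 days remain in 2215.
Full years 2216–2242: 20 common + 7 leap = 20×365 + 7×366 = 9862 days.
Total: 206 + 9862 + 64 = 10132 days.
10132 mod 7 = 3, so 3 days before Sunday is Thursday.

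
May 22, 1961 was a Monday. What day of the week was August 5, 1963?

Monday

May 1961: 31 − 22 = 9 days remain.
Then 26 full months totalling 791 days.
August 1–5, 1963: 5 days.
Total: 9 + 791 + 5 = 805 days.
805 is a multiple of 7, so August 5, 1963 falls on the same weekday: Monday.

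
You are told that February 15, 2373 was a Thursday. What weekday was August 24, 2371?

Tuesday

Count forward from the earlier date (August 24, 2371) to the later (February 15, 2373):
August 2371: 31 − 24 = 7 days remain.
Then 17 full months totalling 519 days.
February 1–15, 2373: 15 days (2373 is not a leap year).
Total: 7 + 519 + 15 = 541 days.
541 mod 7 = 2, so 2 days before Thursday is Tuesday.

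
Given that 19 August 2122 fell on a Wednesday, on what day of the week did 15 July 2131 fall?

Sunday

From August 19, 2122 to August 19, 2130: 8 years, of which 2 contain a Feb 29 — 6×365 + 2×366 = 2922 days.
August 2130: 31 − 19 = 12 days remain.
Then 10 full months totalling 303 days.
July 1–15, 2131: 15 days.
Residual: 330 days.
Total: 3252 days.
3252 mod 7 = 4, so 4 days after Wednesday is Sunday.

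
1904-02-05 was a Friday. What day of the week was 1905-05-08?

February 5, 1904 → February 5, 1905: 366 days (1904 is a leap year).
February 1905: 28 − 5 = 23 days remain (1905 is not a leap year, so February has 28 days).
Then March (31), April (30): 31 + 30 = 61 days.
May 1–8, 1905: 8 days.
Residual: 92 days.
Total: 458 days.
458 mod 7 = 3, so 3 days after Friday is Monday.

Monday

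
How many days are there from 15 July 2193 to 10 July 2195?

July 15, 2193 → July 15, 2194: 365 days.
July 2194: 31 − 15 = 16 days remain.
Then 11 full months totalling 334 days.
July 1–10, 2195: 10 days.
Residual: 360 days.
Total: 725 days.

725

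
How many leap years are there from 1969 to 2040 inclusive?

Years divisible by 4: 1972, 1976, …, 2040 — 18 in all.
2000 is divisible by 400, so still leap.
No century exceptions apply. Count: 18.

18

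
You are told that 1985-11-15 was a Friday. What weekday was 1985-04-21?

Count forward from the earlier date (April 21, 1985) to the later (November 15, 1985):
April 1985: 30 − 21 = 9 days remain.
Then May (31), June (30), July (31), August (31), September (30), October (31): 31 + 30 + 31 + 31 + 30 + 31 = 184 days.
November 1–15, 1985: 15 days.
Total: 9 + 184 + 15 = 208 days.
208 mod 7 = 5, so 5 days before Friday is Sunday.

Sunday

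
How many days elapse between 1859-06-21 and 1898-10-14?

Day-of-year of June 21, 1859: 172.
Day-of-year of October 14, 1898: 287.
1859 has 365 days, so 365 − 172 = 193 days remain in 1859.
Full years 1860–1897: 28 common + 10 leap = 28×365 + 10×366 = 13880 days.
Total: 193 + 13880 + 287 = 14360 days.

14360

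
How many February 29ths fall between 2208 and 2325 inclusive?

Years divisible by 4: 2208, 2212, …, 2324 — 30 in all.
Of these, 2300 is divisible by 100 but not 400, so not leap.
Leap years: 30 − 1 = 29.

29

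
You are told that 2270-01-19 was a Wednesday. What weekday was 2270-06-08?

Wednesday

January 2270: 31 − 19 = 12 days remain.
Then February 2270 (28), March (31), April (30), May (31): 28 + 31 + 30 + 31 = 120 days.
June 1–8, 2270: 8 days.
Total: 12 + 120 + 8 = 140 days.
140 is a multiple of 7, so 2270-06-08 falls on the same weekday: Wednesday.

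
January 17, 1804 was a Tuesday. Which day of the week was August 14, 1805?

January 17, 1804 → January 17, 1805: 366 days (1804 is a leap year).
January 1805: 31 − 17 = 14 days remain.
Then February 1805 (28), March (31), April (30), May (31), June (30), July (31): 28 + 31 + 30 + 31 + 30 + 31 = 181 days.
August 1–14, 1805: 14 days.
Residual: 209 days.
Total: 575 days.
575 mod 7 = 1, so 1 day after Tuesday is Wednesday.

Wednesday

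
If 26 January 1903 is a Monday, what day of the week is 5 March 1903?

Thursday

January 1903: 31 − 26 = 5 days remain.
Then February 1903 (28): 28 days.
March 1–5, 1903: 5 days.
Total: 5 + 28 + 5 = 38 days.
38 mod 7 = 3, so 3 days after Monday is Thursday.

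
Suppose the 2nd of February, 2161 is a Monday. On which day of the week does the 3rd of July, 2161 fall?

Friday

February 2161: 28 − 2 = 26 days remain (2161 is not a leap year, so February has 28 days).
Then March (31), April (30), May (31), June (30): 31 + 30 + 31 + 30 = 122 days.
July 1–3, 2161: 3 days.
Total: 26 + 122 + 3 = 151 days.
151 mod 7 = 4, so 4 days after Monday is Friday.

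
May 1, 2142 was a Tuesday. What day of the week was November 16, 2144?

May 1, 2142 → May 1, 2143: 365 days.
May 1, 2143 → May 1, 2144: 366 days (2144 is a leap year).
May 2144: 31 − 1 = 30 days remain.
Then June (30), July (31), August (31), September (30), October (31): 30 + 31 + 31 + 30 + 31 = 153 days.
November 1–16, 2144: 16 days.
Residual: 199 days.
Total: 930 days.
930 mod 7 = 6, so 6 days after Tuesday is Monday.

Monday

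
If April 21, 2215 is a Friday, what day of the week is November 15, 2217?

April 21, 2215 → April 21, 2216: 366 days (2216 is a leap year).
April 21, 2216 → April 21, 2217: 365 days.
April 2217: 30 − 21 = 9 days remain.
Then May (31), June (30), July (31), August (31), September (30), October (31): 31 + 30 + 31 + 31 + 30 + 31 = 184 days.
November 1–15, 2217: 15 days.
Residual: 208 days.
Total: 939 days.
939 mod 7 = 1, so 1 day after Friday is Saturday.

Saturday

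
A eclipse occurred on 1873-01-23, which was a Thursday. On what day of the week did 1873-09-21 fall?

January 1873: 31 − 23 = 8 days remain.
Then February 1873 (28), March (31), April (30), May (31), June (30), July (31), August (31): 28 + 31 + 30 + 31 + 30 + 31 + 31 = 212 days.
September 1–21, 1873: 21 days.
Total: 8 + 212 + 21 = 241 days.
241 mod 7 = 3, so 3 days after Thursday is Sunday.

Sunday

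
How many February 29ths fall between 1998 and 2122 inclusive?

30

Years divisible by 4: 2000, 2004, …, 2120 — 31 in all.
Of these, 2100 is divisible by 100 but not 400, so not leap.
2000 is divisible by 400, so still leap.
Leap years: 31 − 1 = 30.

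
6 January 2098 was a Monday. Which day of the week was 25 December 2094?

Saturday

Count forward from the earlier date (December 25, 2094) to the later (January 6, 2098):
December 25, 2094 → December 25, 2095: 365 days.
December 25, 2095 → December 25, 2096: 366 days (2096 is a leap year).
December 25, 2096 → December 25, 2097: 365 days.
December 2097: 31 − 25 = 6 days remain.
January 1–6, 2098: 6 days.
Residual: 12 days.
Total: 1108 days.
1108 mod 7 = 2, so 2 days before Monday is Saturday.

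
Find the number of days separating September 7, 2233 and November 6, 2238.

September 7, 2233 → September 7, 2234: 365 days.
September 7, 2234 → September 7, 2235: 365 days.
September 7, 2235 → September 7, 2236: 366 days (2236 is a leap year).
September 7, 2236 → September 7, 2237: 365 days.
September 7, 2237 → September 7, 2238: 365 days.
September 2238: 30 − 7 = 23 days remain.
Then October (31): 31 days.
November 1–6, 2238: 6 days.
Residual: 60 days.
Total: 1886 days.

1886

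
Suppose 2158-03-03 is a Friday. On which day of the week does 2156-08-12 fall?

Count forward from the earlier date (August 12, 2156) to the later (March 3, 2158):
August 12, 2156 → August 12, 2157: 365 days.
August 2157: 31 − 12 = 19 days remain.
Then September (30), October (31), November (30), December (31), January (31), February 2158 (28): 30 + 31 + 30 + 31 + 31 + 28 = 181 days.
March 1–3, 2158: 3 days.
Residual: 203 days.
Total: 568 days.
568 mod 7 = 1, so 1 day before Friday is Thursday.

Thursday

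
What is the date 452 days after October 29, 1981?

January 24, 1983

Count 452 days after October 29, 1981:
October 1981: 31 − 29 = 2 days remain.
Then 14 full months totalling 426 days.
January 1–24, 1983: 24 days.
Total: 2 + 426 + 24 = 452 days.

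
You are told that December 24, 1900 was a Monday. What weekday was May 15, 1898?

Count forward from the earlier date (May 15, 1898) to the later (December 24, 1900):
Day-of-year of May 15, 1898: 135.
Day-of-year of December 24, 1900: 358.
1898 has 365 days, so 365 − 135 = 230 days remain in 1898.
Full years: 1899: 365. Sum = 365.
Total: 230 + 365 + 358 = 953 days.
953 mod 7 = 1, so 1 day before Monday is Sunday.

Sunday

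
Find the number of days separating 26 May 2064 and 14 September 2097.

From May 26, 2064 to May 26, 2097: 33 years, of which 8 contain a Feb 29 — 25×365 + 8×366 = 12053 days.
May 2097: 31 − 26 = 5 days remain.
Then June (30), July (31), August (31): 30 + 31 + 31 = 92 days.
September 1–14, 2097: 14 days.
Residual: 111 days.
Total: 12164 days.

12164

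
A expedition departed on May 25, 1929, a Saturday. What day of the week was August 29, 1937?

Sunday

Day-of-year of May 25, 1929: 145.
Day-of-year of August 29, 1937: 241.
1929 has 365 days, so 365 − 145 = 220 days remain in 1929.
Full years 1930–1936: 5 common + 2 leap = 5×365 + 2×366 = 2557 days.
Total: 220 + 2557 + 241 = 3018 days.
3018 mod 7 = 1, so 1 day after Saturday is Sunday.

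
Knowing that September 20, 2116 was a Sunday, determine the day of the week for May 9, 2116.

Saturday

Count forward from the earlier date (May 9, 2116) to the later (September 20, 2116):
May 2116: 31 − 9 = 22 days remain.
Then June (30), July (31), August (31): 30 + 31 + 31 = 92 days.
September 1–20, 2116: 20 days.
Total: 22 + 92 + 20 = 134 days.
134 mod 7 = 1, so 1 day before Sunday is Saturday.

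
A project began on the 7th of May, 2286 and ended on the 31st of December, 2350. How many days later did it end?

Day-of-year of May 7, 2286: 127.
Day-of-year of December 31, 2350: 365.
2286 has 365 days, so 365 − 127 = 238 days remain in 2286.
Full years 2287–2349: 48 common + 15 leap = 48×365 + 15×366 = 23010 days.
Total: 238 + 23010 + 365 = 23613 days.

23613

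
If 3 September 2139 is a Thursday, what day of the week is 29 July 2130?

Count forward from the earlier date (July 29, 2130) to the later (September 3, 2139):
Day-of-year of July 29, 2130: 210.
Day-of-year of September 3, 2139: 246.
2130 has 365 days, so 365 − 210 = 155 days remain in 2130.
Full years 2131–2138: 6 common + 2 leap = 6×365 + 2×366 = 2922 days.
Total: 155 + 2922 + 246 = 3323 days.
3323 mod 7 = 5, so 5 days before Thursday is Saturday.

Saturday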